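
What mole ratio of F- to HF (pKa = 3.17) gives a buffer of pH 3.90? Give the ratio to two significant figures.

pH = pKa + log(r) ⇒ log(r) = 3.90 − 3.17 = +0.73
r = [F-]/[HF] = 10^(+0.73) = 5.37

ratio = 5.4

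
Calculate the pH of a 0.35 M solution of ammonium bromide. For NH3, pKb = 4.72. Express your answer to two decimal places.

NH4+ is the conjugate acid of the weak base NH3.
Kb = 10^(−4.72) = 1.91 × 10^-5
Ka = Kw/Kb = 1.0×10^-14 / 1.91 × 10^-5 = 5.24 × 10^-10
Ka = x²/(0.35 − x) = 5.24 × 10^-10
Neglecting x in the denominator: x = √(5.24 × 10^-10 × 0.35) = 1.35 × 10^-5 M
Check: 0.0039% ionized — well under 5%, approximation valid.
pH = −log(1.35 × 10^-5) = 4.87

pH = 4.87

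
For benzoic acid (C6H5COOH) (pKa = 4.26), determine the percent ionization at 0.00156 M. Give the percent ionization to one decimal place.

17.1%

C6H5COOH ⇌ C6H5COO- + H+; let x = [H+] at equilibrium.
Ka = 10^(−4.26) = 5.50 × 10^-5
Solve x² + 5.5e-05x − 8.58e-08 = 0 → x = 2.67 × 10^-4 M
Fraction ionized = 2.67 × 10^-4 / 0.00156 = 0.1712 → 17.1%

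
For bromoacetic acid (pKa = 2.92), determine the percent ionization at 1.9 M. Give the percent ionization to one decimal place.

2.5%

BrCH2COOH ⇌ BrCH2COO- + H+; let x = [H+] at equilibrium.
Ka = 10^(−2.92) = 1.20 × 10^-3
x ≈ √(Ka·C₀) = √(1.20 × 10^-3 × 1.9) = 4.77 × 10^-2 M
Fraction ionized = 4.77 × 10^-2 / 1.9 = 0.0251 → 2.5%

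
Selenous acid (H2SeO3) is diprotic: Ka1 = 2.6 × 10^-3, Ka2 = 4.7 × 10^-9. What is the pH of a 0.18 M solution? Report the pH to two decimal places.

pH = 1.69

Ka1 ≫ Ka2, so treat the first dissociation as the only significant source of H+.
Ka1 = x²/(0.18 − x) = 2.6 × 10^-3
Solving the quadratic: x = (−Ka1 + √(Ka1² + 4·Ka1·C₀))/2 = 2.04 × 10^-2 M
pH = −log(2.04 × 10^-2) = 1.69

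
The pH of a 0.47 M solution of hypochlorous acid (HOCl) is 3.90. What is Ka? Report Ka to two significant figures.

[H+] = 10^(-3.90) = 1.26 × 10^-4 M
At equilibrium [HA] = 0.47 − 1.26 × 10^-4 = 4.70 × 10^-1 M
Ka = [H+][A-]/[HA] = (1.26 × 10^-4)² / 4.70 × 10^-1 = 3.4 × 10^-8

Ka = 3.4 × 10^-8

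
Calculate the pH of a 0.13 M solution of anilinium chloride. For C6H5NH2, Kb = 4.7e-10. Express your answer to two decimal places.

pH = 2.78

C6H5NH3+ is the conjugate acid of the weak base C6H5NH2.
Ka = Kw/Kb = 1.0×10^-14 / 4.7 × 10^-10 = 2.13 × 10^-5
Let x = [H+] at equilibrium. Ka = x²/(0.13 − x).
Neglecting x in the denominator: x = √(2.13 × 10^-5 × 0.13) = 1.66 × 10^-3 M
Check: 1.3% ionized — well under 5%, approximation valid.
pH = −log[H+] = −log(1.66 × 10^-3) = 2.78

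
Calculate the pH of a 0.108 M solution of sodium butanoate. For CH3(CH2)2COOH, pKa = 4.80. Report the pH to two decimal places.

CH3(CH2)2COO- is the conjugate base of the weak acid CH3(CH2)2COOH.
Ka = 10^(−4.80) = 1.58 × 10^-5
Kb = Kw/Ka = 1.0×10^-14 / 1.58 × 10^-5 = 6.33 × 10^-10
From the ICE table, Kb = x²/(0.108 − x) = 6.33 × 10^-10.
Neglecting x in the denominator: x = √(6.33 × 10^-10 × 0.108) = 8.27 × 10^-6 M
(x/C₀ = 0.0077% < 5%, so the approximation holds.)
pOH = 5.08, so pH = 14.00 − pOH = 8.92

pH = 8.92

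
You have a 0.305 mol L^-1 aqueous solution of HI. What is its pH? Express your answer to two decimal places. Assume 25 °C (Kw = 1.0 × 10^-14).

HI is a strong acid and dissociates completely, so [H+] = 0.305 M.
pH = -log(0.305) = 0.52

pH = 0.52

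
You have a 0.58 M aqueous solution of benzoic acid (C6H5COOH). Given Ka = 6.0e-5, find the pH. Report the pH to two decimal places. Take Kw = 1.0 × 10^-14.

pH = 2.23

C6H5COOH ⇌ C6H5COO- + H+
Let x = [H+] at equilibrium. Ka = x²/(0.58 − x).
Neglecting x in the denominator: x = √(6.0 × 10^-5 × 0.58) = 5.90 × 10^-3 M
pH = −log[H+] = −log(5.90 × 10^-3) = 2.23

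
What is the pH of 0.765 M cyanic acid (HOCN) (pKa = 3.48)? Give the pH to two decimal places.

pH = 1.80

HOCN ⇌ OCN- + H+
Ka = 10^(−3.48) = 3.31 × 10^-4
From the ICE table, Ka = x²/(0.765 − x) = 3.31 × 10^-4.
Since Ka ≪ C₀, x ≈ √(Ka·C₀) = 1.59 × 10^-2 M.
pH = −log(1.59 × 10^-2) = 1.80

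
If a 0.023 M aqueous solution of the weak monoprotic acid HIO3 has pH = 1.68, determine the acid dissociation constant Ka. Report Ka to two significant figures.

[H+] = 10^(-1.68) = 2.09 × 10^-2 M
At equilibrium [HA] = 0.023 − 2.09 × 10^-2 = 2.10 × 10^-3 M
Ka = [H+][A-]/[HA] = (2.09 × 10^-2)² / 2.10 × 10^-3 = 2.1 × 10^-1

Ka = 2.1 × 10^-1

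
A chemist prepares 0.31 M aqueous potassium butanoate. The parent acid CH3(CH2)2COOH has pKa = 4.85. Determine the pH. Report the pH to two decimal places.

CH3(CH2)2COO- is the conjugate base of the weak acid CH3(CH2)2COOH.
Ka = 10^(−4.85) = 1.41 × 10^-5
Kb = Kw/Ka = 1.0×10^-14 / 1.41 × 10^-5 = 7.09 × 10^-10
From the ICE table, Kb = [OH-]²/(0.31 − [OH-]) = 7.09 × 10^-10.
Assume [OH-] ≪ 0.31: [OH-] ≈ √(7.09 × 10^-10 × 0.31) = 1.48 × 10^-5 M
([OH-]/C₀ = 0.0048% < 5%, so the approximation holds.)
pOH = −log(1.48 × 10^-5) = 4.83; pH = 14.00 − 4.83 = 9.17

pH = 9.17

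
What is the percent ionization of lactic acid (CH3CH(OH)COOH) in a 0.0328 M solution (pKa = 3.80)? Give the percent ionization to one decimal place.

CH3CH(OH)COOH ⇌ CH3CH(OH)COO- + H+; let x = [H+] at equilibrium.
Ka = 10^(−3.80) = 1.58 × 10^-4
Solve x² + 0.000158x − 5.18e-06 = 0 → x = 2.20 × 10^-3 M
Fraction ionized = 2.20 × 10^-3 / 0.0328 = 0.0671 → 6.7%

6.7%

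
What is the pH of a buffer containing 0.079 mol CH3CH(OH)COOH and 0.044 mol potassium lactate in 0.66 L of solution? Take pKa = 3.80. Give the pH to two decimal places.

pH = 3.55

pH = pKa + log([A⁻]/[HA]) = 3.80 + log(0.044/0.079)
pH = 3.80 + (-0.254) = 3.55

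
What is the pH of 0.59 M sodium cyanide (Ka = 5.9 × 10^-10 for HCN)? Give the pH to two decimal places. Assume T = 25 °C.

CN- is the conjugate base of the weak acid HCN.
Kb = Kw/Ka = 1.0×10^-14 / 5.9 × 10^-10 = 1.69 × 10^-5
Kb = x²/(0.59 − x) = 1.69 × 10^-5
Assume x ≪ 0.59: x ≈ √(1.69 × 10^-5 × 0.59) = 3.16 × 10^-3 M
pOH = −log(3.16 × 10^-3) = 2.50; pH = 14.00 − 2.50 = 11.50

pH = 11.50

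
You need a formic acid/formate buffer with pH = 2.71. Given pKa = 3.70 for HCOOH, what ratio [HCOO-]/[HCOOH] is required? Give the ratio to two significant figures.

ratio = 0.10

pH = pKa + log(r) ⇒ log(r) = 2.71 − 3.70 = -0.99
r = [HCOO-]/[HCOOH] = 10^(-0.99) = 0.102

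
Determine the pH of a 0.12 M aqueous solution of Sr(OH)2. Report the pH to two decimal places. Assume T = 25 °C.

pH = 13.38

Sr(OH)2 is a strong base (each formula unit releases 2 OH-); [OH-] = 0.24 M.
pOH = -log(0.24) = 0.62
pH = 14.00 - 0.62 = 13.38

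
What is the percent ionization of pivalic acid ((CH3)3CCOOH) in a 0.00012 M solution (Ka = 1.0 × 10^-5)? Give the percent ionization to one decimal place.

(CH3)3CCOOH ⇌ (CH3)3CCOO- + H+; let x = [H+] at equilibrium.
Solve x² + 1e-05x − 1.2e-09 = 0 → x = 3.00 × 10^-5 M
% ionization = x/C₀ × 100% = 3.00 × 10^-5/0.00012 × 100% = 25.0%

25.0%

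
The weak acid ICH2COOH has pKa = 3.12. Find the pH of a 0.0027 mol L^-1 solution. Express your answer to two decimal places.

ICH2COOH ⇌ ICH2COO- + H+
Ka = 10^(−3.12) = 7.59 × 10^-4
From the ICE table, Ka = [H+]²/(0.0027 − [H+]) = 7.59 × 10^-4.
The 5% rule fails; solving [H+]² + Ka·[H+] − Ka·C₀ = 0 exactly:
[H+] = [−0.000759 + √(0.000759² + 8.2e-06)]/2 = 1.10 × 10^-3 M
pH = −log[H+] = −log(1.10 × 10^-3) = 2.96

pH = 2.96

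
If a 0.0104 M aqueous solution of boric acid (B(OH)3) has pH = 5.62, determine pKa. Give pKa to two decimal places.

pKa = 9.26

[H+] = 10^(-5.62) = 2.40 × 10^-6 M
At equilibrium [HA] = 0.0104 − 2.40 × 10^-6 = 1.04 × 10^-2 M
Ka = [H+][A-]/[HA] = (2.40 × 10^-6)² / 1.04 × 10^-2 = 5.54 × 10^-10
pKa = -log(5.54 × 10^-10) = 9.26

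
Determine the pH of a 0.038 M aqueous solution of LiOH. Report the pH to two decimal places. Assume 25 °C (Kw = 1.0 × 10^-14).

pH = 12.58

LiOH is a strong base; [OH-] = 0.038 M.
pOH = -log(0.038) = 1.42
pH = 14.00 - 1.42 = 12.58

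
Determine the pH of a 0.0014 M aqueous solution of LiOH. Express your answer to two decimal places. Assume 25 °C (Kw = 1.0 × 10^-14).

LiOH is a strong base; [OH-] = 0.0014 M.
pOH = -log(0.0014) = 2.85
pH = 14.00 - 2.85 = 11.15

pH = 11.15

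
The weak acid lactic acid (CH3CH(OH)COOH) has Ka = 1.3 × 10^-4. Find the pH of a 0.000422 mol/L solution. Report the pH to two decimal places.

CH3CH(OH)COOH ⇌ CH3CH(OH)COO- + H+
Ka = [H+]²/(0.000422 − [H+]) = 1.3 × 10^-4
Here C₀/Ka ≈ 3.25, so the small-[H+] approximation fails. Use the quadratic:
[H+] = (−Ka + √(Ka² + 4·Ka·C₀))/2 = 1.78 × 10^-4 M
pH = −log[H+] = −log(1.78 × 10^-4) = 3.75

pH = 3.75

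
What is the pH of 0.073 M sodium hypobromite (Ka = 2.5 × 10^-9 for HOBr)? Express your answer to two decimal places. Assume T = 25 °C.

pH = 10.73

OBr- is the conjugate base of the weak acid HOBr.
Kb = Kw/Ka = 1.0×10^-14 / 2.5 × 10^-9 = 4.00 × 10^-6
From the ICE table, Kb = [OH-]²/(0.073 − [OH-]) = 4.00 × 10^-6.
Since Kb ≪ C₀, [OH-] ≈ √(Kb·C₀) = 5.40 × 10^-4 M.
Check: 0.74% ionized — well under 5%, approximation valid.
pOH = −log(5.40 × 10^-4) = 3.27; pH = 14.00 − 3.27 = 10.73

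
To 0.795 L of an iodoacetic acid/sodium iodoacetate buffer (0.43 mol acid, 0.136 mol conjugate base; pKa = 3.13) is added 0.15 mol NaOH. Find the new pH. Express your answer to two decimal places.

pH = 3.14

After neutralization: n(ICH2COOH) = 0.28 mol, n(ICH2COO-) = 0.286 mol.
pH = pKa + log([A⁻]/[HA]) = 3.13 + log(0.286/0.28) = 3.13 +0.009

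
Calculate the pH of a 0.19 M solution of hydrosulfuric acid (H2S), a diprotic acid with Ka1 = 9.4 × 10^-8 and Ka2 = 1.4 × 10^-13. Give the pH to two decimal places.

Ka1 ≫ Ka2, so treat the first dissociation as the only significant source of H+.
Ka1 = x²/(0.19 − x) = 9.4 × 10^-8
x ≈ √(9.4 × 10^-8 × 0.19) = 1.34 × 10^-4 M
pH = −log(1.34 × 10^-4) = 3.87

pH = 3.87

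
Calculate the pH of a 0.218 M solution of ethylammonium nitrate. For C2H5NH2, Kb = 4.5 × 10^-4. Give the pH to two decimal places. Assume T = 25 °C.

C2H5NH3+ is the conjugate acid of the weak base C2H5NH2.
Ka = Kw/Kb = 1.0×10^-14 / 4.5 × 10^-4 = 2.22 × 10^-11
Ka = [H+]²/(0.218 − [H+]) = 2.22 × 10^-11
Assume [H+] ≪ 0.218: [H+] ≈ √(2.22 × 10^-11 × 0.218) = 2.20 × 10^-6 M
Check: 0.001% ionized — well under 5%, approximation valid.
pH = −log(2.20 × 10^-6) = 5.66

pH = 5.66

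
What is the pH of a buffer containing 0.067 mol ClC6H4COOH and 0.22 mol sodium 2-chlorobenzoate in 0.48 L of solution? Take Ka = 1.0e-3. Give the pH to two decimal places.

pKa = −log(1.0 × 10^-3) = 3.000
pH = pKa + log([A⁻]/[HA]) = 3.000 + log(0.22/0.067)
pH = 3.000 + (+0.516) = 3.52

pH = 3.52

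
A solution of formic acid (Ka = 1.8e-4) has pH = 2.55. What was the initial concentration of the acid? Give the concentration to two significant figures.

[H+] = 10^(-2.55) = 2.82 × 10^-3 M = x
Ka = x²/(C₀ − x) ⇒ C₀ = x + x²/Ka
C₀ = 2.82 × 10^-3 + (2.82 × 10^-3)²/(1.8 × 10^-4) = 4.70 × 10^-2 M

C₀ = 4.7 × 10^-2 M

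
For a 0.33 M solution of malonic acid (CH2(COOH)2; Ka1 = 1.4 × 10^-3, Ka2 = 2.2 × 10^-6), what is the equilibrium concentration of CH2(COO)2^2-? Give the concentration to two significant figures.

2.2 × 10^-6 M

First ionization gives [H+] ≈ [CH2(COOH)COO-] = 2.08 × 10^-2 M.
Second step: Ka2 = [H+][CH2(COO)2^2-]/[CH2(COOH)COO-] ≈ [CH2(COO)2^2-] (since [H+] ≈ [CH2(COOH)COO-]).
So [CH2(COO)2^2-] ≈ Ka2.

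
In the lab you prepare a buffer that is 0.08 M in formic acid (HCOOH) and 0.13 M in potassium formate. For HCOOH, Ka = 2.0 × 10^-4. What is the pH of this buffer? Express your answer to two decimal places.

pH = 3.91

pKa = −log(2.0 × 10^-4) = 3.699
Henderson–Hasselbalch: pH = pKa + log([HCOO-]/[HCOOH]) = 3.699 + log(0.13/0.08)
pH = 3.699 + (+0.211) = 3.91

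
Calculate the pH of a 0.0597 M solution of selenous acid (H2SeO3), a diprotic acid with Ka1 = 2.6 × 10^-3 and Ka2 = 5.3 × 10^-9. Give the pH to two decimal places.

pH = 1.95

Ka1 ≫ Ka2, so treat the first dissociation as the only significant source of H+.
Ka1 = x²/(0.0597 − x) = 2.6 × 10^-3
Solving the quadratic: x = (−Ka1 + √(Ka1² + 4·Ka1·C₀))/2 = 1.12 × 10^-2 M
pH = −log(1.12 × 10^-2) = 1.95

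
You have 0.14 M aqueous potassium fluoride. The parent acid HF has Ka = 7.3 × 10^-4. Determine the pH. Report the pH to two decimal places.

pH = 8.14

F- is the conjugate base of the weak acid HF.
Kb = Kw/Ka = 1.0×10^-14 / 7.3 × 10^-4 = 1.37 × 10^-11
From the ICE table, Kb = x²/(0.14 − x) = 1.37 × 10^-11.
Since Kb ≪ C₀, x ≈ √(Kb·C₀) = 1.38 × 10^-6 M.
pOH = −log(1.38 × 10^-6) = 5.86; pH = 14.00 − 5.86 = 8.14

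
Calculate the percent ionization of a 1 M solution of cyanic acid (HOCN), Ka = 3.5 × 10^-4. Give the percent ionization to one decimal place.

HOCN ⇌ OCN- + H+; let x = [H+] at equilibrium.
x ≈ √(Ka·C₀) = √(3.5 × 10^-4 × 1) = 1.87 × 10^-2 M
% ionization = x/C₀ × 100% = 1.87 × 10^-2/1 × 100% = 1.9%

1.9%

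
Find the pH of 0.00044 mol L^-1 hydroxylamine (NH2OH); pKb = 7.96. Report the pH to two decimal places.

pH = 8.34

NH2OH + H2O ⇌ NH3OH+ + OH-
Kb = 10^(−7.96) = 1.10 × 10^-8
Kb = x²/(0.00044 − x) = 1.10 × 10^-8
Since Kb ≪ C₀, x ≈ √(Kb·C₀) = 2.20 × 10^-6 M.
(x/C₀ = 0.5% < 5%, so the approximation holds.)
pOH = −log(2.20 × 10^-6) = 5.66; pH = 14.00 − 5.66 = 8.34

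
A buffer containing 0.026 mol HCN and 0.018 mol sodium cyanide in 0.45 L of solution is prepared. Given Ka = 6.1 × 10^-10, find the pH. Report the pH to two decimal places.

pKa = −log(6.1 × 10^-10) = 9.215
Using pH = pKa + log([base]/[acid]) with [base]/[acid] = 0.018/0.026:
pH = 9.215 + (-0.160) = 9.05

pH = 9.05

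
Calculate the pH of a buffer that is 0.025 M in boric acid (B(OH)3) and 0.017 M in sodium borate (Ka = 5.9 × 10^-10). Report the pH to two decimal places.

pH = 9.06

pKa = −log(5.9 × 10^-10) = 9.229
Henderson–Hasselbalch: pH = pKa + log([B(OH)4-]/[B(OH)3]) = 9.229 + log(0.017/0.025)
pH = 9.229 + (-0.167) = 9.06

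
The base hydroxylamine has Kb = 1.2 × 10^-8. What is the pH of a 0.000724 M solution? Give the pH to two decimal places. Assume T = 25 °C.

NH2OH + H2O ⇌ NH3OH+ + OH-
Kb = [OH-]²/(0.000724 − [OH-]) = 1.2 × 10^-8
Neglecting [OH-] in the denominator: [OH-] = √(1.2 × 10^-8 × 0.000724) = 2.95 × 10^-6 M
([OH-]/C₀ = 0.41% < 5%, so the approximation holds.)
pOH = 5.53, so pH = 14.00 − pOH = 8.47

pH = 8.47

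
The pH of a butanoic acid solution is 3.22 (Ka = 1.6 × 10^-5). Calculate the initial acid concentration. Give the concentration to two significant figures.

[H+] = 10^(-3.22) = 6.03 × 10^-4 M = x
Ka = x²/(C₀ − x) ⇒ C₀ = x + x²/Ka
C₀ = 6.03 × 10^-4 + (6.03 × 10^-4)²/(1.6 × 10^-5) = 2.33 × 10^-2 M

C₀ = 2.3 × 10^-2 M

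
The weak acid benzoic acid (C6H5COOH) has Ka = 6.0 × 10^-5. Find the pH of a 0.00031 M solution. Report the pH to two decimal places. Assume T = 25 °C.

C6H5COOH ⇌ C6H5COO- + H+
Ka = [H+]²/(0.00031 − [H+]) = 6.0 × 10^-5
The 5% rule fails; solving [H+]² + Ka·[H+] − Ka·C₀ = 0 exactly:
[H+] = (−Ka + √(Ka² + 4·Ka·C₀))/2 = 1.10 × 10^-4 M
pH = −log(1.10 × 10^-4) = 3.96

pH = 3.96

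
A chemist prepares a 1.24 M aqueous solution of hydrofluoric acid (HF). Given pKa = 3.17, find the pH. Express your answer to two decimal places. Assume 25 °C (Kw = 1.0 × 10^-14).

pH = 1.54

HF ⇌ F- + H+
Ka = 10^(−3.17) = 6.76 × 10^-4
Let x = [H+] at equilibrium. Ka = x²/(1.24 − x).
Neglecting x in the denominator: x = √(6.76 × 10^-4 × 1.24) = 2.90 × 10^-2 M
Check: 2.3% ionized — well under 5%, approximation valid.
pH = −log[H+] = −log(2.90 × 10^-2) = 1.54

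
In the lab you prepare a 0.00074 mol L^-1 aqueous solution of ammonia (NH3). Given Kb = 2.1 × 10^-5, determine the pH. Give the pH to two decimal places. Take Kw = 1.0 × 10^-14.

pH = 10.06

NH3 + H2O ⇌ NH4+ + OH-
Kb = x²/(0.00074 − x) = 2.1 × 10^-5
Here C₀/Kb ≈ 35.2, so the small-x approximation fails. Use the quadratic:
x = (−Kb + √(Kb² + 4·Kb·C₀))/2 = 1.15 × 10^-4 M
pOH = 3.94, so pH = 14.00 − pOH = 10.06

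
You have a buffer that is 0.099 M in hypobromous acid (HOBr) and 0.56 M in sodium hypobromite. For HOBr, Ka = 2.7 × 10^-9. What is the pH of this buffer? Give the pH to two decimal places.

pKa = −log(2.7 × 10^-9) = 8.569
pH = pKa + log([A⁻]/[HA]) = 8.569 + log(0.56/0.099)
pH = 8.569 + (+0.753) = 9.32

pH = 9.32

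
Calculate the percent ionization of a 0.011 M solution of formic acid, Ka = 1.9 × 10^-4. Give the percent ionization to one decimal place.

HCOOH ⇌ HCOO- + H+; let x = [H+] at equilibrium.
Ka = x²/(C₀ − x); solving the quadratic gives x = 1.35 × 10^-3 M.
% ionization = x/C₀ × 100% = 1.35 × 10^-3/0.011 × 100% = 12.3%

12.3%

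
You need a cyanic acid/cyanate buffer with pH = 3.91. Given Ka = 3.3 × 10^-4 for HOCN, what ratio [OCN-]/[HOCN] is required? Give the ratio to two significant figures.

ratio = 2.7

pKa = -log(3.3 × 10^-4) = 3.481
pH = pKa + log(r) ⇒ log(r) = 3.91 − 3.481 = +0.429
r = [OCN-]/[HOCN] = 10^(+0.429) = 2.69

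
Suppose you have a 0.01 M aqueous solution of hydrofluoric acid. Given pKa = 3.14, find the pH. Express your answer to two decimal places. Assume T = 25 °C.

pH = 2.63

HF ⇌ F- + H+
Ka = 10^(−3.14) = 7.24 × 10^-4
From the ICE table, Ka = [H+]²/(0.01 − [H+]) = 7.24 × 10^-4.
The 5% rule fails; solving [H+]² + Ka·[H+] − Ka·C₀ = 0 exactly:
[H+] = (−Ka + √(Ka² + 4·Ka·C₀))/2 = 2.35 × 10^-3 M
pH = −log[H+] = −log(2.35 × 10^-3) = 2.63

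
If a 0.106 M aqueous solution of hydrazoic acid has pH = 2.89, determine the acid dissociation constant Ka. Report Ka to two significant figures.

Ka = 1.6 × 10^-5

[H+] = 10^(-2.89) = 1.29 × 10^-3 M
At equilibrium [HA] = 0.106 − 1.29 × 10^-3 = 1.05 × 10^-1 M
Ka = [H+][A-]/[HA] = (1.29 × 10^-3)² / 1.05 × 10^-1 = 1.6 × 10^-5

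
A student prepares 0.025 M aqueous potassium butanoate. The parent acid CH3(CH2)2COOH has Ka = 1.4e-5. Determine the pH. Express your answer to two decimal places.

CH3(CH2)2COO- is the conjugate base of the weak acid CH3(CH2)2COOH.
Kb = Kw/Ka = 1.0×10^-14 / 1.4 × 10^-5 = 7.14 × 10^-10
Kb = x²/(0.025 − x) = 7.14 × 10^-10
Assume x ≪ 0.025: x ≈ √(7.14 × 10^-10 × 0.025) = 4.22 × 10^-6 M
(x/C₀ = 0.017% < 5%, so the approximation holds.)
pOH = −log(4.22 × 10^-6) = 5.37; pH = 14.00 − 5.37 = 8.63

pH = 8.63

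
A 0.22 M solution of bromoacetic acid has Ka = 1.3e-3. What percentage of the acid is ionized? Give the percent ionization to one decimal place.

7.4%

BrCH2COOH ⇌ BrCH2COO- + H+; let x = [H+] at equilibrium.
Ka = x²/(C₀ − x); solving the quadratic gives x = 1.63 × 10^-2 M.
Fraction ionized = 1.63 × 10^-2 / 0.22 = 0.0741 → 7.4%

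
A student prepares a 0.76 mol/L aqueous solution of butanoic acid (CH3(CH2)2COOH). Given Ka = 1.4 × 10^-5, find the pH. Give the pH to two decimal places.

pH = 2.49

CH3(CH2)2COOH ⇌ CH3(CH2)2COO- + H+
Ka = [H+]²/(0.76 − [H+]) = 1.4 × 10^-5
Neglecting [H+] in the denominator: [H+] = √(1.4 × 10^-5 × 0.76) = 3.26 × 10^-3 M
pH = −log[H+] = −log(3.26 × 10^-3) = 2.49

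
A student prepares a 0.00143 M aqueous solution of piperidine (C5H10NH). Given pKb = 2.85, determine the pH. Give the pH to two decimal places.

C5H10NH + H2O ⇌ C5H10NH2+ + OH-
Kb = 10^(−2.85) = 1.41 × 10^-3
Kb = x²/(0.00143 − x) = 1.41 × 10^-3
The 5% rule fails; solving x² + Kb·x − Kb·C₀ = 0 exactly:
x = (−Kb + √(Kb² + 4·Kb·C₀))/2 = 8.80 × 10^-4 M
pOH = −log(8.80 × 10^-4) = 3.06; pH = 14.00 − 3.06 = 10.94

pH = 10.94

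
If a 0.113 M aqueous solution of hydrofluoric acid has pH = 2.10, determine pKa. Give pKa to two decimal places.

[H+] = 10^(-2.10) = 7.94 × 10^-3 M
At equilibrium [HA] = 0.113 − 7.94 × 10^-3 = 1.05 × 10^-1 M
Ka = [H+][A-]/[HA] = (7.94 × 10^-3)² / 1.05 × 10^-1 = 6.00 × 10^-4
pKa = -log(6.00 × 10^-4) = 3.22

pKa = 3.22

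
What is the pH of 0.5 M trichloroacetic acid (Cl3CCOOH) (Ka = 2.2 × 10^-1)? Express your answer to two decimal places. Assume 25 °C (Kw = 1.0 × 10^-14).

Cl3CCOOH ⇌ Cl3CCOO- + H+
Ka = [H+]²/(0.5 − [H+]) = 2.2 × 10^-1
The 5% rule fails; solving [H+]² + Ka·[H+] − Ka·C₀ = 0 exactly:
[H+] = [−0.22 + √(0.22² + 0.44)]/2 = 2.39 × 10^-1 M
pH = −log[H+] = −log(2.39 × 10^-1) = 0.62

pH = 0.62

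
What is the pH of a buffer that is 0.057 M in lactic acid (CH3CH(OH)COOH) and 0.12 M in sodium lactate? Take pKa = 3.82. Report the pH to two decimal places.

Henderson–Hasselbalch: pH = pKa + log([CH3CH(OH)COO-]/[CH3CH(OH)COOH]) = 3.82 + log(0.12/0.057)
pH = 3.82 + (+0.323) = 4.14

pH = 4.14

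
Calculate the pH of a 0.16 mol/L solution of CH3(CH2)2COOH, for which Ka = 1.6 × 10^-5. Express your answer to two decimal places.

CH3(CH2)2COOH ⇌ CH3(CH2)2COO- + H+
From the ICE table, Ka = x²/(0.16 − x) = 1.6 × 10^-5.
Assume x ≪ 0.16: x ≈ √(1.6 × 10^-5 × 0.16) = 1.60 × 10^-3 M
Check: 1% ionized — well under 5%, approximation valid.
pH = −log[H+] = −log(1.60 × 10^-3) = 2.80

pH = 2.80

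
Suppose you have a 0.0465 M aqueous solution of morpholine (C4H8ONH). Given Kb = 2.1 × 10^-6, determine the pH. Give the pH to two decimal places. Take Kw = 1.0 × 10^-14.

pH = 10.49

C4H8ONH + H2O ⇌ C4H8ONH2+ + OH-
Kb = x²/(0.0465 − x) = 2.1 × 10^-6
Assume x ≪ 0.0465: x ≈ √(2.1 × 10^-6 × 0.0465) = 3.12 × 10^-4 M
pOH = −log(3.12 × 10^-4) = 3.51; pH = 14.00 − 3.51 = 10.49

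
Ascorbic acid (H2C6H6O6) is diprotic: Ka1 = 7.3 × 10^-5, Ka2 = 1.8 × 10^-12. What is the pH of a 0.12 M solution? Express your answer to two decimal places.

pH = 2.53

Since Ka1 ≫ Ka2, the first ionization dominates [H+].
Ka1 = x²/(0.12 − x) = 7.3 × 10^-5
x ≈ √(7.3 × 10^-5 × 0.12) = 2.96 × 10^-3 M
pH = −log(2.96 × 10^-3) = 2.53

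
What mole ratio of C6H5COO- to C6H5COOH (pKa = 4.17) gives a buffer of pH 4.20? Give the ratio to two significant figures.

ratio = 1.1

pH = pKa + log(r) ⇒ log(r) = 4.20 − 4.17 = +0.03
r = [C6H5COO-]/[C6H5COOH] = 10^(+0.03) = 1.07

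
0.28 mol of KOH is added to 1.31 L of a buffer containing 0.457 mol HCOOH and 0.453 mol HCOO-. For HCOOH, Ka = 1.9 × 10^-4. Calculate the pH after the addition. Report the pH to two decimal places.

pH = 4.34

OH- converts HCOOH to HCOO-: HCOOH → 0.177 mol, HCOO- → 0.733 mol.
pKa = −log(1.9 × 10^-4) = 3.721
Henderson–Hasselbalch with mole ratio 0.733/0.177: pH = 3.721 + (+0.617)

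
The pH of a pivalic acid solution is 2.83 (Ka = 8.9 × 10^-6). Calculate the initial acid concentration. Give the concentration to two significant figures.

C₀ = 2.5 × 10^-1 M

[H+] = 10^(-2.83) = 1.48 × 10^-3 M = x
Ka = x²/(C₀ − x) ⇒ C₀ = x + x²/Ka
C₀ = 1.48 × 10^-3 + (1.48 × 10^-3)²/(8.9 × 10^-6) = 2.48 × 10^-1 M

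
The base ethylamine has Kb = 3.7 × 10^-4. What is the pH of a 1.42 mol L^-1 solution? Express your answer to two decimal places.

C2H5NH2 + H2O ⇌ C2H5NH3+ + OH-
Kb = [OH-]²/(1.42 − [OH-]) = 3.7 × 10^-4
Since Kb ≪ C₀, [OH-] ≈ √(Kb·C₀) = 2.29 × 10^-2 M.
([OH-]/C₀ = 1.6% < 5%, so the approximation holds.)
pOH = 1.64, so pH = 14.00 − pOH = 12.36

pH = 12.36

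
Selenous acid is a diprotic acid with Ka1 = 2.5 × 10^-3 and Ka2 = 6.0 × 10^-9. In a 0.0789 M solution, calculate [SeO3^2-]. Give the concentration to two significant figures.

6.0 × 10^-9 M

First ionization gives [H+] ≈ [HSeO3-] = 1.29 × 10^-2 M.
Second step: Ka2 = [H+][SeO3^2-]/[HSeO3-] ≈ [SeO3^2-] (since [H+] ≈ [HSeO3-]).
So [SeO3^2-] ≈ Ka2.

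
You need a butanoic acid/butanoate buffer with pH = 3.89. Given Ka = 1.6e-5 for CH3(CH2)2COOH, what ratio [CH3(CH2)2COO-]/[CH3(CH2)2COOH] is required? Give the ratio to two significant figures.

ratio = 0.12

pKa = -log(1.6 × 10^-5) = 4.796
pH = pKa + log(r) ⇒ log(r) = 3.89 − 4.796 = -0.906
r = [CH3(CH2)2COO-]/[CH3(CH2)2COOH] = 10^(-0.906) = 0.124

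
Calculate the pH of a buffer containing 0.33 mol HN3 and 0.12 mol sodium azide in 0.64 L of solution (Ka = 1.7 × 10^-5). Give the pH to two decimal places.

pKa = −log(1.7 × 10^-5) = 4.770
Using pH = pKa + log([base]/[acid]) with [base]/[acid] = 0.12/0.33:
pH = 4.770 + (-0.439) = 4.33

pH = 4.33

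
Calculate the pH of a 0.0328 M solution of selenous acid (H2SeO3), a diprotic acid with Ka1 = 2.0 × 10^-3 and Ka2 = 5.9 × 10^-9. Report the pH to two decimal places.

pH = 2.15

Ka1 ≫ Ka2, so treat the first dissociation as the only significant source of H+.
Ka1 = x²/(0.0328 − x) = 2.0 × 10^-3
Solving the quadratic: x = (−Ka1 + √(Ka1² + 4·Ka1·C₀))/2 = 7.16 × 10^-3 M
pH = −log(7.16 × 10^-3) = 2.15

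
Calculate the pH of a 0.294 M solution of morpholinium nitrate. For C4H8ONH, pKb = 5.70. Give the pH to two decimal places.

pH = 4.42

C4H8ONH2+ is the conjugate acid of the weak base C4H8ONH.
Kb = 10^(−5.70) = 2.00 × 10^-6
Ka = Kw/Kb = 1.0×10^-14 / 2.00 × 10^-6 = 5.00 × 10^-9
Ka = [H+]²/(0.294 − [H+]) = 5.00 × 10^-9
Assume [H+] ≪ 0.294: [H+] ≈ √(5.00 × 10^-9 × 0.294) = 3.83 × 10^-5 M
pH = −log(3.83 × 10^-5) = 4.42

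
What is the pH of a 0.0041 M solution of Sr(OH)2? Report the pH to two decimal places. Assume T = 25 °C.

pH = 11.91

Sr(OH)2 is a strong base (each formula unit releases 2 OH-); [OH-] = 0.0082 M.
pOH = -log(0.0082) = 2.09
pH = 14.00 - 2.09 = 11.91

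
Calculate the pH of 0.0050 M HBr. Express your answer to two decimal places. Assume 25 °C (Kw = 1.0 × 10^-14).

pH = 2.30

HBr is a strong acid and dissociates completely, so [H+] = 0.0050 M.
pH = -log(0.005) = 2.30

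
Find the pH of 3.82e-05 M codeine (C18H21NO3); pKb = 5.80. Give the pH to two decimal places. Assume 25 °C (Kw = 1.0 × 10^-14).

pH = 8.85

C18H21NO3 + H2O ⇌ C18H22NO3+ + OH-
Kb = 10^(−5.80) = 1.58 × 10^-6
Kb = [OH-]²/(3.82e-05 − [OH-]) = 1.58 × 10^-6
[OH-] is not negligible relative to C₀; solve [OH-]² + 1.58e-06·[OH-] − 6.04e-11 = 0.
[OH-] = (−Kb + √(Kb² + 4·Kb·C₀))/2 = 7.02 × 10^-6 M
pOH = −log(7.02 × 10^-6) = 5.15; pH = 14.00 − 5.15 = 8.85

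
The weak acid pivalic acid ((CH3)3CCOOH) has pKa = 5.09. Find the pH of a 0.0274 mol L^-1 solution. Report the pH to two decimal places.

(CH3)3CCOOH ⇌ (CH3)3CCOO- + H+
Ka = 10^(−5.09) = 8.13 × 10^-6
From the ICE table, Ka = x²/(0.0274 − x) = 8.13 × 10^-6.
Since Ka ≪ C₀, x ≈ √(Ka·C₀) = 4.72 × 10^-4 M.
(x/C₀ = 1.7% < 5%, so the approximation holds.)
pH = −log(4.72 × 10^-4) = 3.33

pH = 3.33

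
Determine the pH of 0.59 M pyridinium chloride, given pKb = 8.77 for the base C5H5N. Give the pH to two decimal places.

C5H5NH+ is the conjugate acid of the weak base C5H5N.
Kb = 10^(−8.77) = 1.70 × 10^-9
Ka = Kw/Kb = 1.0×10^-14 / 1.70 × 10^-9 = 5.88 × 10^-6
Ka = [H+]²/(0.59 − [H+]) = 5.88 × 10^-6
Neglecting [H+] in the denominator: [H+] = √(5.88 × 10^-6 × 0.59) = 1.86 × 10^-3 M
pH = −log(1.86 × 10^-3) = 2.73

pH = 2.73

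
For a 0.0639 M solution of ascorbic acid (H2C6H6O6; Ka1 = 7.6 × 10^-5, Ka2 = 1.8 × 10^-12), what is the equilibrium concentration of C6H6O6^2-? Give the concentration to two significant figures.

1.8 × 10^-12 M

First ionization gives [H+] ≈ [HC6H6O6-] = 2.20 × 10^-3 M.
Second step: Ka2 = [H+][C6H6O6^2-]/[HC6H6O6-] ≈ [C6H6O6^2-] (since [H+] ≈ [HC6H6O6-]).
So [C6H6O6^2-] ≈ Ka2.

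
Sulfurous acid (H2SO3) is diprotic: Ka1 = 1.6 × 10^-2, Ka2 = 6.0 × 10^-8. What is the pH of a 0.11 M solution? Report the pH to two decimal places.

pH = 1.46

Ka1 ≫ Ka2, so treat the first dissociation as the only significant source of H+.
Ka1 = x²/(0.11 − x) = 1.6 × 10^-2
Solving the quadratic: x = (−Ka1 + √(Ka1² + 4·Ka1·C₀))/2 = 3.47 × 10^-2 M
pH = −log(3.47 × 10^-2) = 1.46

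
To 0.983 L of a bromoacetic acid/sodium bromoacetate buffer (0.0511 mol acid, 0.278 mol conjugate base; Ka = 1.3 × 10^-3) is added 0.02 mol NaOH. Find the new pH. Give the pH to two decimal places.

After neutralization: n(BrCH2COOH) = 0.0311 mol, n(BrCH2COO-) = 0.298 mol.
pKa = −log(1.3 × 10^-3) = 2.886
pH = pKa + log([A⁻]/[HA]) = 2.886 + log(0.298/0.0311) = 2.886 +0.981

pH = 3.87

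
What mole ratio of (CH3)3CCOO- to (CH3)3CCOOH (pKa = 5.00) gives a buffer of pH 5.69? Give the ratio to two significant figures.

pH = pKa + log(r) ⇒ log(r) = 5.69 − 5.00 = +0.69
r = [(CH3)3CCOO-]/[(CH3)3CCOOH] = 10^(+0.69) = 4.9

ratio = 4.9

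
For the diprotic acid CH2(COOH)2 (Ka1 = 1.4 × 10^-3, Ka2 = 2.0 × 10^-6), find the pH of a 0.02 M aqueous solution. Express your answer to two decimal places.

Ka1 ≫ Ka2, so treat the first dissociation as the only significant source of H+.
Ka1 = x²/(0.02 − x) = 1.4 × 10^-3
Solving the quadratic: x = (−Ka1 + √(Ka1² + 4·Ka1·C₀))/2 = 4.64 × 10^-3 M
pH = −log(4.64 × 10^-3) = 2.33

pH = 2.33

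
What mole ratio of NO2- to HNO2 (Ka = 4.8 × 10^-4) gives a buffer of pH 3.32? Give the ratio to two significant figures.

pKa = -log(4.8 × 10^-4) = 3.319
pH = pKa + log(r) ⇒ log(r) = 3.32 − 3.319 = +0.001
r = [NO2-]/[HNO2] = 10^(+0.001) = 1

ratio = 1.0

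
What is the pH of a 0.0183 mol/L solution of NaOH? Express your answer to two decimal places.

NaOH is a strong base; [OH-] = 0.0183 M.
pOH = -log(0.0183) = 1.74
pH = 14.00 - 1.74 = 12.26

pH = 12.26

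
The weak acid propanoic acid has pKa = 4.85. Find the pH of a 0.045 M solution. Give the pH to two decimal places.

pH = 3.10

CH3CH2COOH ⇌ CH3CH2COO- + H+
Ka = 10^(−4.85) = 1.41 × 10^-5
Ka = x²/(0.045 − x) = 1.41 × 10^-5
Neglecting x in the denominator: x = √(1.41 × 10^-5 × 0.045) = 7.97 × 10^-4 M
pH = −log[H+] = −log(7.97 × 10^-4) = 3.10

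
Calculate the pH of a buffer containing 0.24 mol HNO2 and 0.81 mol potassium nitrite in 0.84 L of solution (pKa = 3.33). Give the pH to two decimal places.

pH = 3.86

Using pH = pKa + log([base]/[acid]) with [base]/[acid] = 0.81/0.24:
pH = 3.33 + (+0.528) = 3.86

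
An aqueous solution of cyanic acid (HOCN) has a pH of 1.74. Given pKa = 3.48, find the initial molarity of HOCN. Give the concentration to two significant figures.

[H+] = 10^(-1.74) = 1.82 × 10^-2 M = x
Ka = 10^(−3.48) = 3.31 × 10^-4
Ka = x²/(C₀ − x) ⇒ C₀ = x + x²/Ka
C₀ = 1.82 × 10^-2 + (1.82 × 10^-2)²/(3.31 × 10^-4) = 1.02 M

C₀ = 1.0 M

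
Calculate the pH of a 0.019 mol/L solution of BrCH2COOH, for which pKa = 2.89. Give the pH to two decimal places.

BrCH2COOH ⇌ BrCH2COO- + H+
Ka = 10^(−2.89) = 1.29 × 10^-3
Let x = [H+] at equilibrium. Ka = x²/(0.019 − x).
x is not negligible relative to C₀; solve x² + 0.00129·x − 2.45e-05 = 0.
x = (−Ka + √(Ka² + 4·Ka·C₀))/2 = 4.35 × 10^-3 M
pH = −log(4.35 × 10^-3) = 2.36

pH = 2.36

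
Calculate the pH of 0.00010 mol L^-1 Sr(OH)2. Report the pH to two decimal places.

pH = 10.30

Sr(OH)2 is a strong base (each formula unit releases 2 OH-); [OH-] = 0.0002 M.
pOH = -log(0.0002) = 3.70
pH = 14.00 - 3.70 = 10.30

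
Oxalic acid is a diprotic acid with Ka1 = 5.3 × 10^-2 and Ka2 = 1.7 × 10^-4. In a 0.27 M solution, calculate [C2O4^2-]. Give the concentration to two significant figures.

1.7 × 10^-4 M

First ionization gives [H+] ≈ [HC2O4-] = 9.60 × 10^-2 M.
Second step: Ka2 = [H+][C2O4^2-]/[HC2O4-] ≈ [C2O4^2-] (since [H+] ≈ [HC2O4-]).
So [C2O4^2-] ≈ Ka2.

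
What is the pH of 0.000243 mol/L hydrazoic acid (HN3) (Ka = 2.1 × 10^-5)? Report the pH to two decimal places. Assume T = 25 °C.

HN3 ⇌ N3- + H+
Ka = x²/(0.000243 − x) = 2.1 × 10^-5
The 5% rule fails; solving x² + Ka·x − Ka·C₀ = 0 exactly:
x = [−2.1e-05 + √(2.1e-05² + 2.04e-08)]/2 = 6.17 × 10^-5 M
pH = −log[H+] = −log(6.17 × 10^-5) = 4.21

pH = 4.21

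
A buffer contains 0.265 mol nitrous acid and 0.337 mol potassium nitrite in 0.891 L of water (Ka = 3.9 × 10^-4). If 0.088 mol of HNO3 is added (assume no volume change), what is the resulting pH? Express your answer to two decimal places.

Added H+ converts NO2- to HNO2: HNO2 → 0.353 mol, NO2- → 0.249 mol.
pKa = −log(3.9 × 10^-4) = 3.409
pH = pKa + log([A⁻]/[HA]) = 3.409 + log(0.249/0.353) = 3.409 -0.152

pH = 3.26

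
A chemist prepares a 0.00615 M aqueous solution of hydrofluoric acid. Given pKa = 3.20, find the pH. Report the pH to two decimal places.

pH = 2.77

HF ⇌ F- + H+
Ka = 10^(−3.20) = 6.31 × 10^-4
Let x = [H+] at equilibrium. Ka = x²/(0.00615 − x).
The 5% rule fails; solving x² + Ka·x − Ka·C₀ = 0 exactly:
x = [−0.000631 + √(0.000631² + 1.55e-05)]/2 = 1.68 × 10^-3 M
pH = −log[H+] = −log(1.68 × 10^-3) = 2.77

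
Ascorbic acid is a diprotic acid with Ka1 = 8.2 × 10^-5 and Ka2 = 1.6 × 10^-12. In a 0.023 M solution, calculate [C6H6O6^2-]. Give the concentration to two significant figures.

First ionization gives [H+] ≈ [HC6H6O6-] = 1.33 × 10^-3 M.
Second step: Ka2 = [H+][C6H6O6^2-]/[HC6H6O6-] ≈ [C6H6O6^2-] (since [H+] ≈ [HC6H6O6-]).
So [C6H6O6^2-] ≈ Ka2.

1.6 × 10^-12 M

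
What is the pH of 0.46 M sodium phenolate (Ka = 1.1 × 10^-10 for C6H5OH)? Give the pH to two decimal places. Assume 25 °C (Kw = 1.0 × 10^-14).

pH = 11.81

C6H5O- is the conjugate base of the weak acid C6H5OH.
Kb = Kw/Ka = 1.0×10^-14 / 1.1 × 10^-10 = 9.09 × 10^-5
Kb = [OH-]²/(0.46 − [OH-]) = 9.09 × 10^-5
Neglecting [OH-] in the denominator: [OH-] = √(9.09 × 10^-5 × 0.46) = 6.47 × 10^-3 M
([OH-]/C₀ = 1.4% < 5%, so the approximation holds.)
pOH = −log(6.47 × 10^-3) = 2.19; pH = 14.00 − 2.19 = 11.81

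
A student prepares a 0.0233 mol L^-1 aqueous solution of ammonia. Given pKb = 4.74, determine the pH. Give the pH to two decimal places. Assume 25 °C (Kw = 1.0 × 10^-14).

pH = 10.81

NH3 + H2O ⇌ NH4+ + OH-
Kb = 10^(−4.74) = 1.82 × 10^-5
Kb = [OH-]²/(0.0233 − [OH-]) = 1.82 × 10^-5
Neglecting [OH-] in the denominator: [OH-] = √(1.82 × 10^-5 × 0.0233) = 6.51 × 10^-4 M
Check: 2.8% ionized — well under 5%, approximation valid.
pOH = −log(6.51 × 10^-4) = 3.19; pH = 14.00 − 3.19 = 10.81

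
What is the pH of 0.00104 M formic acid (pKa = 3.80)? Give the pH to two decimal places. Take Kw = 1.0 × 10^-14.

HCOOH ⇌ HCOO- + H+
Ka = 10^(−3.80) = 1.58 × 10^-4
Let x = [H+] at equilibrium. Ka = x²/(0.00104 − x).
Here C₀/Ka ≈ 6.58, so the small-x approximation fails. Use the quadratic:
x = [−0.000158 + √(0.000158² + 6.57e-07)]/2 = 3.34 × 10^-4 M
pH = −log[H+] = −log(3.34 × 10^-4) = 3.48

pH = 3.48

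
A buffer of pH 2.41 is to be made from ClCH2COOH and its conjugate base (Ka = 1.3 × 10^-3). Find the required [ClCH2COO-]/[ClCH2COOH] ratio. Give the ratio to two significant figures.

ratio = 0.33

pKa = -log(1.3 × 10^-3) = 2.886
pH = pKa + log(r) ⇒ log(r) = 2.41 − 2.886 = -0.476
r = [ClCH2COO-]/[ClCH2COOH] = 10^(-0.476) = 0.334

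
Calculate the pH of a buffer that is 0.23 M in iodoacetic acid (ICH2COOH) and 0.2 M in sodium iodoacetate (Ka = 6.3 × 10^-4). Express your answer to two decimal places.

pKa = −log(6.3 × 10^-4) = 3.201
pH = pKa + log([A⁻]/[HA]) = 3.201 + log(0.2/0.23)
pH = 3.201 + (-0.061) = 3.14

pH = 3.14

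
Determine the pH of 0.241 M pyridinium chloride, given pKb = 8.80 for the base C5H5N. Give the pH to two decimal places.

pH = 2.91

C5H5NH+ is the conjugate acid of the weak base C5H5N.
Kb = 10^(−8.80) = 1.58 × 10^-9
Ka = Kw/Kb = 1.0×10^-14 / 1.58 × 10^-9 = 6.33 × 10^-6
From the ICE table, Ka = [H+]²/(0.241 − [H+]) = 6.33 × 10^-6.
Assume [H+] ≪ 0.241: [H+] ≈ √(6.33 × 10^-6 × 0.241) = 1.24 × 10^-3 M
([H+]/C₀ = 0.51% < 5%, so the approximation holds.)
pH = −log(1.24 × 10^-3) = 2.91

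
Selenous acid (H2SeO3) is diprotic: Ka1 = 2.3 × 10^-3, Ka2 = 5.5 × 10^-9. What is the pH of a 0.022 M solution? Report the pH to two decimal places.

pH = 2.22

Ka1 ≫ Ka2, so treat the first dissociation as the only significant source of H+.
Ka1 = x²/(0.022 − x) = 2.3 × 10^-3
Solving the quadratic: x = (−Ka1 + √(Ka1² + 4·Ka1·C₀))/2 = 6.06 × 10^-3 M
pH = −log(6.06 × 10^-3) = 2.22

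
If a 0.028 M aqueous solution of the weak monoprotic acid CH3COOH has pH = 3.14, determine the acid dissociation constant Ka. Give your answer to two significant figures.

Ka = 1.9 × 10^-5

[H+] = 10^(-3.14) = 7.24 × 10^-4 M
At equilibrium [HA] = 0.028 − 7.24 × 10^-4 = 2.73 × 10^-2 M
Ka = [H+][A-]/[HA] = (7.24 × 10^-4)² / 2.73 × 10^-2 = 1.9 × 10^-5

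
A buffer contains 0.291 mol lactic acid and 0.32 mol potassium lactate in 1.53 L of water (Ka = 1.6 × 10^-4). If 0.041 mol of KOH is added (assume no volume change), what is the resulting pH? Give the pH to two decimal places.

After neutralization: n(CH3CH(OH)COOH) = 0.25 mol, n(CH3CH(OH)COO-) = 0.361 mol.
pKa = −log(1.6 × 10^-4) = 3.796
Henderson–Hasselbalch with mole ratio 0.361/0.25: pH = 3.796 + (+0.160)

pH = 3.96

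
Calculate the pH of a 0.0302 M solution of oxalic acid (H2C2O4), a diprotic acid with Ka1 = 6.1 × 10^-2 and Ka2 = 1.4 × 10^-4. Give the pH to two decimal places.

Since Ka1 ≫ Ka2, the first ionization dominates [H+].
Ka1 = x²/(0.0302 − x) = 6.1 × 10^-2
Solving the quadratic: x = (−Ka1 + √(Ka1² + 4·Ka1·C₀))/2 = 2.22 × 10^-2 M
pH = −log(2.22 × 10^-2) = 1.65

pH = 1.65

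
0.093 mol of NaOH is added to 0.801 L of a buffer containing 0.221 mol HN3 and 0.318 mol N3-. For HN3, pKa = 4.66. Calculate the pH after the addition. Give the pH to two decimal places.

pH = 5.17

OH- converts HN3 to N3-: HN3 → 0.128 mol, N3- → 0.411 mol.
pH = pKa + log([A⁻]/[HA]) = 4.66 + log(0.411/0.128) = 4.66 +0.507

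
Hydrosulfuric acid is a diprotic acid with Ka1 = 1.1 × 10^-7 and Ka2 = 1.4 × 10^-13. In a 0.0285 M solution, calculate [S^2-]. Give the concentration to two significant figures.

1.4 × 10^-13 M

First ionization gives [H+] ≈ [HS-] = 5.60 × 10^-5 M.
Second step: Ka2 = [H+][S^2-]/[HS-] ≈ [S^2-] (since [H+] ≈ [HS-]).
So [S^2-] ≈ Ka2.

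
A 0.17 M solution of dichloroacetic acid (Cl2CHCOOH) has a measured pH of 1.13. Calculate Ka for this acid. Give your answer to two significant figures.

[H+] = 10^(-1.13) = 7.41 × 10^-2 M
At equilibrium [HA] = 0.17 − 7.41 × 10^-2 = 9.59 × 10^-2 M
Ka = [H+][A-]/[HA] = (7.41 × 10^-2)² / 9.59 × 10^-2 = 5.7 × 10^-2

Ka = 5.7 × 10^-2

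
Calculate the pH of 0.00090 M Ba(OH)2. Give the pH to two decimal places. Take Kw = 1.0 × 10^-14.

pH = 11.26

Ba(OH)2 is a strong base (each formula unit releases 2 OH-); [OH-] = 0.0018 M.
pOH = -log(0.0018) = 2.74
pH = 14.00 - 2.74 = 11.26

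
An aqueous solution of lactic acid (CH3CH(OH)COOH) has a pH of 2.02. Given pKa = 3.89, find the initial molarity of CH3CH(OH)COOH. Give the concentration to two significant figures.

C₀ = 7.2 × 10^-1 M

[H+] = 10^(-2.02) = 9.55 × 10^-3 M = x
Ka = 10^(−3.89) = 1.29 × 10^-4
Ka = x²/(C₀ − x) ⇒ C₀ = x + x²/Ka
C₀ = 9.55 × 10^-3 + (9.55 × 10^-3)²/(1.29 × 10^-4) = 7.17 × 10^-1 M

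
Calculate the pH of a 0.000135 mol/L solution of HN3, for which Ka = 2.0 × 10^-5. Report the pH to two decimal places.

pH = 4.37

HN3 ⇌ N3- + H+
From the ICE table, Ka = [H+]²/(0.000135 − [H+]) = 2.0 × 10^-5.
[H+] is not negligible relative to C₀; solve [H+]² + 2e-05·[H+] − 2.7e-09 = 0.
[H+] = [−2e-05 + √(2e-05² + 1.08e-08)]/2 = 4.29 × 10^-5 M
pH = −log(4.29 × 10^-5) = 4.37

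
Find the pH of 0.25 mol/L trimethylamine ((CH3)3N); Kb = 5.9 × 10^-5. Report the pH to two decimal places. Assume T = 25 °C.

pH = 11.58

(CH3)3N + H2O ⇌ (CH3)3NH+ + OH-
From the ICE table, Kb = [OH-]²/(0.25 − [OH-]) = 5.9 × 10^-5.
Assume [OH-] ≪ 0.25: [OH-] ≈ √(5.9 × 10^-5 × 0.25) = 3.84 × 10^-3 M
Check: 1.5% ionized — well under 5%, approximation valid.
pOH = 2.42, so pH = 14.00 − pOH = 11.58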